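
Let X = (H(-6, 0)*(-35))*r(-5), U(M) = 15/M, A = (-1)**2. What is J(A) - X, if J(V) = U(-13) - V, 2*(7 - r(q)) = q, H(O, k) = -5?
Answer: -43281/26 ≈ -1664.7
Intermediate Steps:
r(q) = 7 - q/2
A = 1
J(V) = -15/13 - V (J(V) = 15/(-13) - V = 15*(-1/13) - V = -15/13 - V)
X = 3325/2 (X = (-5*(-35))*(7 - 1/2*(-5)) = 175*(7 + 5/2) = 175*(19/2) = 3325/2 ≈ 1662.5)
J(A) - X = (-15/13 - 1*1) - 1*3325/2 = (-15/13 - 1) - 3325/2 = -28/13 - 3325/2 = -43281/26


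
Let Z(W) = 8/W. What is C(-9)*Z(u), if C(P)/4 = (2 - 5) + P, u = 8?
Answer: -48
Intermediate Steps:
C(P) = -12 + 4*P (C(P) = 4*((2 - 5) + P) = 4*(-3 + P) = -12 + 4*P)
C(-9)*Z(u) = (-12 + 4*(-9))*(8/8) = (-12 - 36)*(8*(⅛)) = -48*1 = -48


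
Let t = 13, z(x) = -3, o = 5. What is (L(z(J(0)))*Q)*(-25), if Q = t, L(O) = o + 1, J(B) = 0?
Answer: -1950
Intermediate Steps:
L(O) = 6 (L(O) = 5 + 1 = 6)
Q = 13
(L(z(J(0)))*Q)*(-25) = (6*13)*(-25) = 78*(-25) = -1950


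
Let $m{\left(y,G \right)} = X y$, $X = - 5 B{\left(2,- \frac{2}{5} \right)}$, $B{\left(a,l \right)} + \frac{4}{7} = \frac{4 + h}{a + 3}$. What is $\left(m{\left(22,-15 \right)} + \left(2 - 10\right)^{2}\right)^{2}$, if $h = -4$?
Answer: $\frac{788544}{49} \approx 16093.0$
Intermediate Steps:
$B{\left(a,l \right)} = - \frac{4}{7}$ ($B{\left(a,l \right)} = - \frac{4}{7} + \frac{4 - 4}{a + 3} = - \frac{4}{7} + \frac{0}{3 + a} = - \frac{4}{7} + 0 = - \frac{4}{7}$)
$X = \frac{20}{7}$ ($X = \left(-5\right) \left(- \frac{4}{7}\right) = \frac{20}{7} \approx 2.8571$)
$m{\left(y,G \right)} = \frac{20 y}{7}$
$\left(m{\left(22,-15 \right)} + \left(2 - 10\right)^{2}\right)^{2} = \left(\frac{20}{7} \cdot 22 + \left(2 - 10\right)^{2}\right)^{2} = \left(\frac{440}{7} + \left(-8\right)^{2}\right)^{2} = \left(\frac{440}{7} + 64\right)^{2} = \left(\frac{888}{7}\right)^{2} = \frac{788544}{49}$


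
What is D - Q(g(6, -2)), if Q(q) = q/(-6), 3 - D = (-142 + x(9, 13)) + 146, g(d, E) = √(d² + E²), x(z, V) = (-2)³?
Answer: 7 + √10/3 ≈ 8.0541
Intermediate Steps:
x(z, V) = -8
g(d, E) = √(E² + d²)
D = 7 (D = 3 - ((-142 - 8) + 146) = 3 - (-150 + 146) = 3 - 1*(-4) = 3 + 4 = 7)
Q(q) = -q/6 (Q(q) = q*(-⅙) = -q/6)
D - Q(g(6, -2)) = 7 - (-1)*√((-2)² + 6²)/6 = 7 - (-1)*√(4 + 36)/6 = 7 - (-1)*√40/6 = 7 - (-1)*2*√10/6 = 7 - (-1)*√10/3 = 7 + √10/3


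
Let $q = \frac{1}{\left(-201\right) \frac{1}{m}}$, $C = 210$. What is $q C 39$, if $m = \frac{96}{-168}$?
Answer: $\frac{1560}{67} \approx 23.284$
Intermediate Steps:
$m = - \frac{4}{7}$ ($m = 96 \left(- \frac{1}{168}\right) = - \frac{4}{7} \approx -0.57143$)
$q = \frac{4}{1407}$ ($q = \frac{1}{\left(-201\right) \frac{1}{- \frac{4}{7}}} = \frac{1}{\left(-201\right) \left(- \frac{7}{4}\right)} = \frac{1}{\frac{1407}{4}} = \frac{4}{1407} \approx 0.0028429$)
$q C 39 = \frac{4}{1407} \cdot 210 \cdot 39 = \frac{40}{67} \cdot 39 = \frac{1560}{67}$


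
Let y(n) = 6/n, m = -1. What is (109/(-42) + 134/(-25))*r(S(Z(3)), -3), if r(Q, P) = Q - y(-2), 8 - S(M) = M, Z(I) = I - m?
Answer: -8353/150 ≈ -55.687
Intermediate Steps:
Z(I) = 1 + I (Z(I) = I - 1*(-1) = I + 1 = 1 + I)
S(M) = 8 - M
r(Q, P) = 3 + Q (r(Q, P) = Q - 6/(-2) = Q - 6*(-1)/2 = Q - 1*(-3) = Q + 3 = 3 + Q)
(109/(-42) + 134/(-25))*r(S(Z(3)), -3) = (109/(-42) + 134/(-25))*(3 + (8 - (1 + 3))) = (109*(-1/42) + 134*(-1/25))*(3 + (8 - 1*4)) = (-109/42 - 134/25)*(3 + (8 - 4)) = -8353*(3 + 4)/1050 = -8353/1050*7 = -8353/150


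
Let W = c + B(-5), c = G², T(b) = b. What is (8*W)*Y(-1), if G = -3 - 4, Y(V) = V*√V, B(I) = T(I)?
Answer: -352*I ≈ -352.0*I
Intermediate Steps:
B(I) = I
Y(V) = V^(3/2)
G = -7
c = 49 (c = (-7)² = 49)
W = 44 (W = 49 - 5 = 44)
(8*W)*Y(-1) = (8*44)*(-1)^(3/2) = 352*(-I) = -352*I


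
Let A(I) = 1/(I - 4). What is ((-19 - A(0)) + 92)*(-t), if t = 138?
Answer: -20217/2 ≈ -10109.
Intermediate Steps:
A(I) = 1/(-4 + I)
((-19 - A(0)) + 92)*(-t) = ((-19 - 1/(-4 + 0)) + 92)*(-1*138) = ((-19 - 1/(-4)) + 92)*(-138) = ((-19 - 1*(-1/4)) + 92)*(-138) = ((-19 + 1/4) + 92)*(-138) = (-75/4 + 92)*(-138) = (293/4)*(-138) = -20217/2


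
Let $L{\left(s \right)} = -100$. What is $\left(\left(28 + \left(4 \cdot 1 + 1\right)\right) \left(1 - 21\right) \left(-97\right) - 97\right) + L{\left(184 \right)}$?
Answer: $63823$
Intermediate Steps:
$\left(\left(28 + \left(4 \cdot 1 + 1\right)\right) \left(1 - 21\right) \left(-97\right) - 97\right) + L{\left(184 \right)} = \left(\left(28 + \left(4 \cdot 1 + 1\right)\right) \left(1 - 21\right) \left(-97\right) - 97\right) - 100 = \left(\left(28 + \left(4 + 1\right)\right) \left(-20\right) \left(-97\right) - 97\right) - 100 = \left(\left(28 + 5\right) \left(-20\right) \left(-97\right) - 97\right) - 100 = \left(33 \left(-20\right) \left(-97\right) - 97\right) - 100 = \left(\left(-660\right) \left(-97\right) - 97\right) - 100 = \left(64020 - 97\right) - 100 = 63923 - 100 = 63823$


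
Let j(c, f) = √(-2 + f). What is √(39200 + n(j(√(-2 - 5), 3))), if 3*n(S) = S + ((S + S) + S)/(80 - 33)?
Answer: 5*√31173690/141 ≈ 197.99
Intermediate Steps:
n(S) = 50*S/141 (n(S) = (S + ((S + S) + S)/(80 - 33))/3 = (S + (2*S + S)/47)/3 = (S + (3*S)*(1/47))/3 = (S + 3*S/47)/3 = (50*S/47)/3 = 50*S/141)
√(39200 + n(j(√(-2 - 5), 3))) = √(39200 + 50*√(-2 + 3)/141) = √(39200 + 50*√1/141) = √(39200 + (50/141)*1) = √(39200 + 50/141) = √(5527250/141) = 5*√31173690/141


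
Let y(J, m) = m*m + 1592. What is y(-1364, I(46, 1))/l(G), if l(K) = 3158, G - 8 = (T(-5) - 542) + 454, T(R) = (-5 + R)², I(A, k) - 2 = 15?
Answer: 1881/3158 ≈ 0.59563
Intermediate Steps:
I(A, k) = 17 (I(A, k) = 2 + 15 = 17)
y(J, m) = 1592 + m² (y(J, m) = m² + 1592 = 1592 + m²)
G = 20 (G = 8 + (((-5 - 5)² - 542) + 454) = 8 + (((-10)² - 542) + 454) = 8 + ((100 - 542) + 454) = 8 + (-442 + 454) = 8 + 12 = 20)
y(-1364, I(46, 1))/l(G) = (1592 + 17²)/3158 = (1592 + 289)*(1/3158) = 1881*(1/3158) = 1881/3158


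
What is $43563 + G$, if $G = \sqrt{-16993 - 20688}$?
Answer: $43563 + 7 i \sqrt{769} \approx 43563.0 + 194.12 i$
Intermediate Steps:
$G = 7 i \sqrt{769}$ ($G = \sqrt{-37681} = 7 i \sqrt{769} \approx 194.12 i$)
$43563 + G = 43563 + 7 i \sqrt{769}$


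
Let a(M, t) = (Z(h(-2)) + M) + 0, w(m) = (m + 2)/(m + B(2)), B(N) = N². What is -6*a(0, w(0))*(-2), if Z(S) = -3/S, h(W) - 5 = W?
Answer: -12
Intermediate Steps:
h(W) = 5 + W
w(m) = (2 + m)/(4 + m) (w(m) = (m + 2)/(m + 2²) = (2 + m)/(m + 4) = (2 + m)/(4 + m))
a(M, t) = -1 + M (a(M, t) = (-3/(5 - 2) + M) + 0 = (-3/3 + M) + 0 = (-3*⅓ + M) + 0 = (-1 + M) + 0 = -1 + M)
-6*a(0, w(0))*(-2) = -6*(-1 + 0)*(-2) = -6*(-1)*(-2) = 6*(-2) = -12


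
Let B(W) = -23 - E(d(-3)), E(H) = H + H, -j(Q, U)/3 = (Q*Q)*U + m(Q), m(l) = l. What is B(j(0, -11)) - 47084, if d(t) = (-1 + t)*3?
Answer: -47083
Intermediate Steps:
j(Q, U) = -3*Q - 3*U*Q² (j(Q, U) = -3*((Q*Q)*U + Q) = -3*(Q²*U + Q) = -3*(U*Q² + Q) = -3*(Q + U*Q²) = -3*Q - 3*U*Q²)
d(t) = -3 + 3*t
E(H) = 2*H
B(W) = 1 (B(W) = -23 - 2*(-3 + 3*(-3)) = -23 - 2*(-3 - 9) = -23 - 2*(-12) = -23 - 1*(-24) = -23 + 24 = 1)
B(j(0, -11)) - 47084 = 1 - 47084 = -47083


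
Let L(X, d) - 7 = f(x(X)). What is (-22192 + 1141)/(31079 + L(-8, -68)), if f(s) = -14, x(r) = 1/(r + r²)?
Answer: -21051/31072 ≈ -0.67749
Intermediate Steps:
L(X, d) = -7 (L(X, d) = 7 - 14 = -7)
(-22192 + 1141)/(31079 + L(-8, -68)) = (-22192 + 1141)/(31079 - 7) = -21051/31072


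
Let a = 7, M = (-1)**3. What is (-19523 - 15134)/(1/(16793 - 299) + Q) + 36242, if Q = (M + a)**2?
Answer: 20948323412/593785 ≈ 35279.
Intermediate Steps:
M = -1
Q = 36 (Q = (-1 + 7)**2 = 6**2 = 36)
(-19523 - 15134)/(1/(16793 - 299) + Q) + 36242 = (-19523 - 15134)/(1/(16793 - 299) + 36) + 36242 = -34657/(1/16494 + 36) + 36242 = -34657/593785/16494 + 36242 = -34657*16494/593785 + 36242 = -571632558/593785 + 36242 = 20948323412/593785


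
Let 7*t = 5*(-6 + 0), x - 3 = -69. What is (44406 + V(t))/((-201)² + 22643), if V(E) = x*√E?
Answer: 22203/31522 - 33*I*√210/220654 ≈ 0.70436 - 0.0021673*I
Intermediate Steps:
x = -66 (x = 3 - 69 = -66)
t = -30/7 (t = (5*(-6 + 0))/7 = (5*(-6))/7 = (⅐)*(-30) = -30/7 ≈ -4.2857)
V(E) = -66*√E
(44406 + V(t))/((-201)² + 22643) = (44406 - 66*I*√210/7)/((-201)² + 22643) = (44406 - 66*I*√210/7)/(40401 + 22643) = (44406 - 66*I*√210/7)/63044 = (44406 - 66*I*√210/7)*(1/63044) = 22203/31522 - 33*I*√210/220654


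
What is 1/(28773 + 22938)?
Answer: 1/51711 ≈ 1.9338e-5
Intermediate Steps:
1/(28773 + 22938) = 1/51711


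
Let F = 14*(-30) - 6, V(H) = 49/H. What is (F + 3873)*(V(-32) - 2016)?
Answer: -222541767/32 ≈ -6.9544e+6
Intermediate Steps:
F = -426 (F = -420 - 6 = -426)
(F + 3873)*(V(-32) - 2016) = (-426 + 3873)*(49/(-32) - 2016) = 3447*(49*(-1/32) - 2016) = 3447*(-49/32 - 2016) = 3447*(-64561/32) = -222541767/32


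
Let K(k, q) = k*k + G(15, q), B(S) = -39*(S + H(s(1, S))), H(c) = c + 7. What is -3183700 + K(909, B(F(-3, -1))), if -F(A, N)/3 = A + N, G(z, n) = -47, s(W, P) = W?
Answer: -2357466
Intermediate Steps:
H(c) = 7 + c
F(A, N) = -3*A - 3*N (F(A, N) = -3*(A + N) = -3*A - 3*N)
B(S) = -312 - 39*S (B(S) = -39*(S + (7 + 1)) = -39*(S + 8) = -39*(8 + S) = -312 - 39*S)
K(k, q) = -47 + k² (K(k, q) = k*k - 47 = k² - 47 = -47 + k²)
-3183700 + K(909, B(F(-3, -1))) = -3183700 + (-47 + 909²) = -3183700 + (-47 + 826281) = -3183700 + 826234 = -2357466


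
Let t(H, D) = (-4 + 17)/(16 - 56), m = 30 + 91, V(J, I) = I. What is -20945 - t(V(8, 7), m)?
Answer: -837787/40 ≈ -20945.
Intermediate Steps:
m = 121
t(H, D) = -13/40 (t(H, D) = 13/(-40) = 13*(-1/40) = -13/40)
-20945 - t(V(8, 7), m) = -20945 - 1*(-13/40) = -20945 + 13/40 = -837787/40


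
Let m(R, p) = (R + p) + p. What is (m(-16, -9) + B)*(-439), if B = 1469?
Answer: -629965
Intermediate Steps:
m(R, p) = R + 2*p
(m(-16, -9) + B)*(-439) = ((-16 + 2*(-9)) + 1469)*(-439) = ((-16 - 18) + 1469)*(-439) = (-34 + 1469)*(-439) = 1435*(-439) = -629965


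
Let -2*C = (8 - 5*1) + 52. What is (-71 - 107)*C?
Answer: 4895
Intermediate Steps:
C = -55/2 (C = -((8 - 5*1) + 52)/2 = -((8 - 5) + 52)/2 = -(3 + 52)/2 = -1/2*55 = -55/2 ≈ -27.500)
(-71 - 107)*C = (-71 - 107)*(-55/2) = -178*(-55/2) = 4895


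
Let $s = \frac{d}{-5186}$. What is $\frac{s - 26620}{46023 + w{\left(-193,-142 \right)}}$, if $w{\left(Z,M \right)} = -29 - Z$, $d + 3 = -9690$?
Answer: $- \frac{138041627}{239525782} \approx -0.57631$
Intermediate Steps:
$d = -9693$ ($d = -3 - 9690 = -9693$)
$s = \frac{9693}{5186}$ ($s = - \frac{9693}{-5186} = \left(-9693\right) \left(- \frac{1}{5186}\right) = \frac{9693}{5186} \approx 1.8691$)
$\frac{s - 26620}{46023 + w{\left(-193,-142 \right)}} = \frac{\frac{9693}{5186} - 26620}{46023 - -164} = - \frac{138041627}{5186 \left(46023 + \left(-29 + 193\right)\right)} = - \frac{138041627}{5186 \left(46023 + 164\right)} = - \frac{138041627}{5186 \cdot 46187} = \left(- \frac{138041627}{5186}\right) \frac{1}{46187} = - \frac{138041627}{239525782}$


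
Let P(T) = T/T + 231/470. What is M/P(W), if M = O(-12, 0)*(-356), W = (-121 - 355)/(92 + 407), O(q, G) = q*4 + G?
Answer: 8031360/701 ≈ 11457.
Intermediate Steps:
O(q, G) = G + 4*q (O(q, G) = 4*q + G = G + 4*q)
W = -476/499 ≈ -0.95391
M = 17088 (M = (0 + 4*(-12))*(-356) = (0 - 48)*(-356) = -48*(-356) = 17088)
P(T) = 701/470 (P(T) = 1 + 231*(1/470) = 1 + 231/470 = 701/470)
M/P(W) = 17088/(701/470) = 17088*(470/701) = 8031360/701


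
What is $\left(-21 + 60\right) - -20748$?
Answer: $20787$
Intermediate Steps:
$\left(-21 + 60\right) - -20748 = 39 + 20748 = 20787$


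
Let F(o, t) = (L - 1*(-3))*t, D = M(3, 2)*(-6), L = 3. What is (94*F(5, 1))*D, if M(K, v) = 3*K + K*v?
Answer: -50760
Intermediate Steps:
D = -90 (D = (3*(3 + 2))*(-6) = (3*5)*(-6) = 15*(-6) = -90)
F(o, t) = 6*t (F(o, t) = (3 - 1*(-3))*t = (3 + 3)*t = 6*t)
(94*F(5, 1))*D = (94*(6*1))*(-90) = (94*6)*(-90) = 564*(-90) = -50760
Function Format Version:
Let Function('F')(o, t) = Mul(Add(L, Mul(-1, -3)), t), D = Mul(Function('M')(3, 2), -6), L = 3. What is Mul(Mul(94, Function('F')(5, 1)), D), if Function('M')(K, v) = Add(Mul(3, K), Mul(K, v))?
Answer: -50760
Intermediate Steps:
D = -90 (D = Mul(Mul(3, Add(3, 2)), -6) = Mul(Mul(3, 5), -6) = Mul(15, -6) = -90)
Function('F')(o, t) = Mul(6, t) (Function('F')(o, t) = Mul(Add(3, Mul(-1, -3)), t) = Mul(Add(3, 3), t) = Mul(6, t))
Mul(Mul(94, Function('F')(5, 1)), D) = Mul(Mul(94, Mul(6, 1)), -90) = Mul(Mul(94, 6), -90) = Mul(564, -90) = -50760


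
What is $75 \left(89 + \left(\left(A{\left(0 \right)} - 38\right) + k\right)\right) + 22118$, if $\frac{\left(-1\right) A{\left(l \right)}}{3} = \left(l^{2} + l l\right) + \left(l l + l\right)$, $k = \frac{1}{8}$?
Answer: $\frac{207619}{8} \approx 25952.0$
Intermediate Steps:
$k = \frac{1}{8} \approx 0.125$
$A{\left(l \right)} = - 9 l^{2} - 3 l$ ($A{\left(l \right)} = - 3 \left(\left(l^{2} + l l\right) + \left(l l + l\right)\right) = - 3 \left(\left(l^{2} + l^{2}\right) + \left(l^{2} + l\right)\right) = - 3 \left(2 l^{2} + \left(l + l^{2}\right)\right) = - 3 \left(l + 3 l^{2}\right) = - 9 l^{2} - 3 l$)
$75 \left(89 + \left(\left(A{\left(0 \right)} - 38\right) + k\right)\right) + 22118 = 75 \left(89 + \left(\left(\left(-3\right) 0 \left(1 + 3 \cdot 0\right) - 38\right) + \frac{1}{8}\right)\right) + 22118 = 75 \left(89 + \left(\left(\left(-3\right) 0 \left(1 + 0\right) - 38\right) + \frac{1}{8}\right)\right) + 22118 = 75 \left(89 + \left(\left(\left(-3\right) 0 \cdot 1 - 38\right) + \frac{1}{8}\right)\right) + 22118 = 75 \left(89 + \left(\left(0 - 38\right) + \frac{1}{8}\right)\right) + 22118 = 75 \left(89 + \left(-38 + \frac{1}{8}\right)\right) + 22118 = 75 \left(89 - \frac{303}{8}\right) + 22118 = 75 \cdot \frac{409}{8} + 22118 = \frac{30675}{8} + 22118 = \frac{207619}{8}$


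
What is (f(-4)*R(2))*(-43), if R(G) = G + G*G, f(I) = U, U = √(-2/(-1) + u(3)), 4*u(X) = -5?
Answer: -129*√3 ≈ -223.43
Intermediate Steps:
u(X) = -5/4 (u(X) = (¼)*(-5) = -5/4)
U = √3/2 (U = √(-2/(-1) - 5/4) = √(-2*(-1) - 5/4) = √(2 - 5/4) = √(¾) = √3/2 ≈ 0.86602)
f(I) = √3/2
R(G) = G + G²
(f(-4)*R(2))*(-43) = ((√3/2)*(2*(1 + 2)))*(-43) = ((√3/2)*(2*3))*(-43) = ((√3/2)*6)*(-43) = (3*√3)*(-43) = -129*√3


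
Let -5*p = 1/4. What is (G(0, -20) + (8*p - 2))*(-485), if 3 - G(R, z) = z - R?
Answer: -9991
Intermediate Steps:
G(R, z) = 3 + R - z (G(R, z) = 3 - (z - R) = 3 + (R - z) = 3 + R - z)
p = -1/20 (p = -⅕/4 = -⅕*¼ = -1/20 ≈ -0.050000)
(G(0, -20) + (8*p - 2))*(-485) = ((3 + 0 - 1*(-20)) + (8*(-1/20) - 2))*(-485) = ((3 + 0 + 20) + (-⅖ - 2))*(-485) = (23 - 12/5)*(-485) = (103/5)*(-485) = -9991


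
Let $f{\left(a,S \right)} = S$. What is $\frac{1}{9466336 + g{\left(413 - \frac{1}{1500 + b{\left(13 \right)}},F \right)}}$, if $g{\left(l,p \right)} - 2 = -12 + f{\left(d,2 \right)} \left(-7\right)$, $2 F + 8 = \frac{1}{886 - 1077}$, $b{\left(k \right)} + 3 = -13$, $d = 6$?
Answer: $\frac{1}{9466312} \approx 1.0564 \cdot 10^{-7}$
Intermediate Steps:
$b{\left(k \right)} = -16$ ($b{\left(k \right)} = -3 - 13 = -16$)
$F = - \frac{1529}{382}$ ($F = -4 + \frac{1}{2 \left(886 - 1077\right)} = -4 + \frac{1}{2 \left(-191\right)} = -4 + \frac{1}{2} \left(- \frac{1}{191}\right) = -4 - \frac{1}{382} = - \frac{1529}{382} \approx -4.0026$)
$g{\left(l,p \right)} = -24$ ($g{\left(l,p \right)} = 2 + \left(-12 + 2 \left(-7\right)\right) = 2 - 26 = -24$)
$\frac{1}{9466336 + g{\left(413 - \frac{1}{1500 + b{\left(13 \right)}},F \right)}} = \frac{1}{9466336 - 24} = \frac{1}{9466312}$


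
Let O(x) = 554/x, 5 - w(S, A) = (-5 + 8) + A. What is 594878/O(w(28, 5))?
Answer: -892317/277 ≈ -3221.4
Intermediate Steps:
w(S, A) = 2 - A (w(S, A) = 5 - ((-5 + 8) + A) = 5 - (3 + A) = 5 + (-3 - A) = 2 - A)
594878/O(w(28, 5)) = 594878/((554/(2 - 1*5))) = 594878/((554/(2 - 5))) = 594878/((554/(-3))) = 594878/((554*(-⅓))) = 594878/(-554/3) = 594878*(-3/554) = -892317/277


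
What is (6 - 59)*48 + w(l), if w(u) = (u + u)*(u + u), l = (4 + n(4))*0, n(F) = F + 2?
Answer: -2544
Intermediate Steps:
n(F) = 2 + F
l = 0 (l = (4 + (2 + 4))*0 = (4 + 6)*0 = 10*0 = 0)
w(u) = 4*u² (w(u) = (2*u)*(2*u) = 4*u²)
(6 - 59)*48 + w(l) = (6 - 59)*48 + 4*0² = -53*48 + 4*0 = -2544 + 0 = -2544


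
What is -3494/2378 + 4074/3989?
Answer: -2124797/4742921 ≈ -0.44799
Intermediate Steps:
-3494/2378 + 4074/3989 = -3494*1/2378 + 4074*(1/3989) = -1747/1189 + 4074/3989 = -2124797/4742921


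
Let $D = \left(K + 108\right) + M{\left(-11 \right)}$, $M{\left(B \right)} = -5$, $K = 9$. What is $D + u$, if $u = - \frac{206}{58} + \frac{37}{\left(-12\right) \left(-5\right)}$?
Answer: $\frac{189773}{1740} \approx 109.06$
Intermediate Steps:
$u = - \frac{5107}{1740}$ ($u = \left(-206\right) \frac{1}{58} + \frac{37}{60} = - \frac{103}{29} + 37 \cdot \frac{1}{60} = - \frac{103}{29} + \frac{37}{60} = - \frac{5107}{1740} \approx -2.9351$)
$D = 112$ ($D = \left(9 + 108\right) - 5 = 117 - 5 = 112$)
$D + u = 112 - \frac{5107}{1740} = \frac{189773}{1740}$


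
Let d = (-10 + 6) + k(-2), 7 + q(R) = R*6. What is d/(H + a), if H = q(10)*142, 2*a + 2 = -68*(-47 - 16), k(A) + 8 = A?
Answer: -2/1381 ≈ -0.0014482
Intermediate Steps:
k(A) = -8 + A
q(R) = -7 + 6*R (q(R) = -7 + R*6 = -7 + 6*R)
d = -14 (d = (-10 + 6) + (-8 - 2) = -4 - 10 = -14)
a = 2141 (a = -1 + (-68*(-47 - 16))/2 = -1 + (-68*(-63))/2 = -1 + (½)*4284 = -1 + 2142 = 2141)
H = 7526 (H = (-7 + 6*10)*142 = (-7 + 60)*142 = 53*142 = 7526)
d/(H + a) = -14/(7526 + 2141) = -14/9667 = (1/9667)*(-14) = -2/1381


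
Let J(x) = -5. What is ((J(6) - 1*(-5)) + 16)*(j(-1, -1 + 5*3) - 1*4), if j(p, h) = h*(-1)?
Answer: -288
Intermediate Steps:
j(p, h) = -h
((J(6) - 1*(-5)) + 16)*(j(-1, -1 + 5*3) - 1*4) = ((-5 - 1*(-5)) + 16)*(-(-1 + 5*3) - 1*4) = ((-5 + 5) + 16)*(-(-1 + 15) - 4) = (0 + 16)*(-1*14 - 4) = 16*(-14 - 4) = 16*(-18) = -288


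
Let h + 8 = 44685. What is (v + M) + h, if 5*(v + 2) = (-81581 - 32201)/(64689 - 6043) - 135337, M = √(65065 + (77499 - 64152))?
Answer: 2581481383/146615 + 2*√19603 ≈ 17887.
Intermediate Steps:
h = 44677 (h = -8 + 44685 = 44677)
M = 2*√19603 (M = √(65065 + 13347) = √78412 = 2*√19603 ≈ 280.02)
v = -3968836972/146615 (v = -2 + ((-81581 - 32201)/(64689 - 6043) - 135337)/5 = -2 + (-113782/58646 - 135337)/5 = -2 + (-113782*1/58646 - 135337)/5 = -2 + (-56891/29323 - 135337)/5 = -2 + (⅕)*(-3968543742/29323) = -2 - 3968543742/146615 = -3968836972/146615 ≈ -27070.)
(v + M) + h = (-3968836972/146615 + 2*√19603) + 44677 = 2581481383/146615 + 2*√19603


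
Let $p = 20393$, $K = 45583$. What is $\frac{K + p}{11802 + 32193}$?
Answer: $\frac{21992}{14665} \approx 1.4996$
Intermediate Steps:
$\frac{K + p}{11802 + 32193} = \frac{45583 + 20393}{11802 + 32193} = \frac{65976}{43995} = 65976 \cdot \frac{1}{43995} = \frac{21992}{14665}$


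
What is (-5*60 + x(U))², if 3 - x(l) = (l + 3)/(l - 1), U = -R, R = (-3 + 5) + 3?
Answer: 795664/9 ≈ 88407.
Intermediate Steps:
R = 5 (R = 2 + 3 = 5)
U = -5 (U = -1*5 = -5)
x(l) = 3 - (3 + l)/(-1 + l) (x(l) = 3 - (l + 3)/(l - 1) = 3 - (3 + l)/(-1 + l))
(-5*60 + x(U))² = (-5*60 + 2*(-3 - 5)/(-1 - 5))² = (-300 + 2*(-8)/(-6))² = (-300 + 2*(-⅙)*(-8))² = (-300 + 8/3)² = (-892/3)² = 795664/9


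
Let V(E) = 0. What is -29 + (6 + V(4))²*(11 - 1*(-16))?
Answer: 943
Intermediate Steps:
-29 + (6 + V(4))²*(11 - 1*(-16)) = -29 + (6 + 0)²*(11 - 1*(-16)) = -29 + 6²*(11 + 16) = -29 + 36*27 = -29 + 972 = 943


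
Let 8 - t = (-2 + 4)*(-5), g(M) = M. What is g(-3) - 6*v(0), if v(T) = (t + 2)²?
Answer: -2403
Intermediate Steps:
t = 18 (t = 8 - (-2 + 4)*(-5) = 8 - 2*(-5) = 8 - 1*(-10) = 8 + 10 = 18)
v(T) = 400 (v(T) = (18 + 2)² = 20² = 400)
g(-3) - 6*v(0) = -3 - 6*400 = -3 - 2400 = -2403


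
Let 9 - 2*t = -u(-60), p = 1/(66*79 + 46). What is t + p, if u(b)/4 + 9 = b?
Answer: -702209/5260 ≈ -133.50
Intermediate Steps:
u(b) = -36 + 4*b
p = 1/5260 (p = 1/(5214 + 46) = 1/5260 ≈ 0.00019011)
t = -267/2 (t = 9/2 - (-1)*(-36 + 4*(-60))/2 = 9/2 - (-1)*(-36 - 240)/2 = 9/2 - (-1)*(-276)/2 = 9/2 - 1/2*276 = 9/2 - 138 = -267/2 ≈ -133.50)
t + p = -267/2 + 1/5260 = -702209/5260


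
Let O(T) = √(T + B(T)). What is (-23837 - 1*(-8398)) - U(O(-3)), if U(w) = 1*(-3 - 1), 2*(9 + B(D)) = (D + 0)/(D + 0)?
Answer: -15435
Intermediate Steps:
B(D) = -17/2 (B(D) = -9 + ((D + 0)/(D + 0))/2 = -9 + (D/D)/2 = -9 + (½)*1 = -9 + ½ = -17/2)
O(T) = √(-17/2 + T) (O(T) = √(T - 17/2) = √(-17/2 + T))
U(w) = -4 (U(w) = 1*(-4) = -4)
(-23837 - 1*(-8398)) - U(O(-3)) = (-23837 - 1*(-8398)) - 1*(-4) = (-23837 + 8398) + 4 = -15439 + 4 = -15435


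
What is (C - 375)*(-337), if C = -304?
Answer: 228823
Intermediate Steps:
(C - 375)*(-337) = (-304 - 375)*(-337) = -679*(-337) = 228823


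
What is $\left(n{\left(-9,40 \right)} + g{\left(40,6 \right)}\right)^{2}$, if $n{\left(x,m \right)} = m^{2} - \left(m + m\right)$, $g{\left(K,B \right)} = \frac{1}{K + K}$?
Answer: $\frac{14786803201}{6400} \approx 2.3104 \cdot 10^{6}$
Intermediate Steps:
$g{\left(K,B \right)} = \frac{1}{2 K}$
$n{\left(x,m \right)} = m^{2} - 2 m$
$\left(n{\left(-9,40 \right)} + g{\left(40,6 \right)}\right)^{2} = \left(40 \left(-2 + 40\right) + \frac{1}{2 \cdot 40}\right)^{2} = \left(40 \cdot 38 + \frac{1}{2} \cdot \frac{1}{40}\right)^{2} = \left(1520 + \frac{1}{80}\right)^{2} = \left(\frac{121601}{80}\right)^{2} = \frac{14786803201}{6400}$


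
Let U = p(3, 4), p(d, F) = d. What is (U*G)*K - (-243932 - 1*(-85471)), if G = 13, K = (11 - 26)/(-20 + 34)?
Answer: 2217869/14 ≈ 1.5842e+5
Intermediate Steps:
K = -15/14 ≈ -1.0714
U = 3
(U*G)*K - (-243932 - 1*(-85471)) = (3*13)*(-15/14) - (-243932 - 1*(-85471)) = 39*(-15/14) - (-243932 + 85471) = -585/14 - 1*(-158461) = -585/14 + 158461 = 2217869/14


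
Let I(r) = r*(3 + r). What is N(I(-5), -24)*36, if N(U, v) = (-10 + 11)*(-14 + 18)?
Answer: 144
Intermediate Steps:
N(U, v) = 4 (N(U, v) = 1*4 = 4)
N(I(-5), -24)*36 = 4*36 = 144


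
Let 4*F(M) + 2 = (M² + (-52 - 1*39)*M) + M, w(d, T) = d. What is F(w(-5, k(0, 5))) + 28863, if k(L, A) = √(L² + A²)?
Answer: 115925/4 ≈ 28981.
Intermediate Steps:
k(L, A) = √(A² + L²)
F(M) = -½ - 45*M/2 + M²/4 (F(M) = -½ + ((M² + (-52 - 1*39)*M) + M)/4 = -½ + ((M² + (-52 - 39)*M) + M)/4 = -½ + ((M² - 91*M) + M)/4 = -½ + (M² - 90*M)/4 = -½ + (-45*M/2 + M²/4) = -½ - 45*M/2 + M²/4)
F(w(-5, k(0, 5))) + 28863 = (-½ - 45/2*(-5) + (¼)*(-5)²) + 28863 = (-½ + 225/2 + (¼)*25) + 28863 = (-½ + 225/2 + 25/4) + 28863 = 473/4 + 28863 = 115925/4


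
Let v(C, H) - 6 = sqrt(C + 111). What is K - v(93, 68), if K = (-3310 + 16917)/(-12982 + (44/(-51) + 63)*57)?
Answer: -1194217/160483 - 2*sqrt(51) ≈ -21.724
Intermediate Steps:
v(C, H) = 6 + sqrt(111 + C) (v(C, H) = 6 + sqrt(C + 111) = 6 + sqrt(111 + C))
K = -231319/160483 (K = 13607/(-12982 + (44*(-1/51) + 63)*57) = 13607/(-12982 + (-44/51 + 63)*57) = 13607/(-12982 + (3169/51)*57) = 13607/(-12982 + 60211/17) = 13607/(-160483/17) = 13607*(-17/160483) = -231319/160483 ≈ -1.4414)
K - v(93, 68) = -231319/160483 - (6 + sqrt(111 + 93)) = -231319/160483 - (6 + sqrt(204)) = -231319/160483 - (6 + 2*sqrt(51)) = -231319/160483 + (-6 - 2*sqrt(51)) = -1194217/160483 - 2*sqrt(51)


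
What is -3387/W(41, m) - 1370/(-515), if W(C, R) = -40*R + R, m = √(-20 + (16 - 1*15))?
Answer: 274/103 - 1129*I*√19/247 ≈ 2.6602 - 19.924*I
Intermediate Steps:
m = I*√19 (m = √(-20 + (16 - 15)) = √(-20 + 1) = √(-19) = I*√19 ≈ 4.3589*I)
W(C, R) = -39*R
-3387/W(41, m) - 1370/(-515) = -3387*I*√19/741 - 1370/(-515) = -3387*I*√19/741 - 1370*(-1/515) = -1129*I*√19/247 + 274/103 = 274/103 - 1129*I*√19/247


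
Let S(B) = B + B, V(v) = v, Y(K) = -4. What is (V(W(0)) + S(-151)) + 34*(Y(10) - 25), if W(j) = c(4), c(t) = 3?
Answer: -1285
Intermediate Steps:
W(j) = 3
S(B) = 2*B
(V(W(0)) + S(-151)) + 34*(Y(10) - 25) = (3 + 2*(-151)) + 34*(-4 - 25) = (3 - 302) + 34*(-29) = -299 - 986 = -1285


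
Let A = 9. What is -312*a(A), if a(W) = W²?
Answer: -25272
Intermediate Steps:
-312*a(A) = -312*9² = -312*81 = -25272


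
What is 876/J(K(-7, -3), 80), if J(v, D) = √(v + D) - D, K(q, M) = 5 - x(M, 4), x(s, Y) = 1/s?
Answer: -3285/296 - 219*√3/296 ≈ -12.379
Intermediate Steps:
K(q, M) = 5 - 1/M
J(v, D) = √(D + v) - D
876/J(K(-7, -3), 80) = 876/(√(80 + (5 - 1/(-3))) - 1*80) = 876/(√(80 + (5 - 1*(-⅓))) - 80) = 876/(√(80 + (5 + ⅓)) - 80) = 876/(√(80 + 16/3) - 80) = 876/(√(256/3) - 80) = 876/(16*√3/3 - 80) = 876/(-80 + 16*√3/3)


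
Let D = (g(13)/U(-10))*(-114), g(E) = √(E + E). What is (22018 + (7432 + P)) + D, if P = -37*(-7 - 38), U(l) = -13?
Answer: 31115 + 114*√26/13 ≈ 31160.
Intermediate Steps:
g(E) = √2*√E (g(E) = √(2*E) = √2*√E)
P = 1665 (P = -37*(-45) = 1665)
D = 114*√26/13 (D = ((√2*√13)/(-13))*(-114) = (√26*(-1/13))*(-114) = -√26/13*(-114) = 114*√26/13 ≈ 44.714)
(22018 + (7432 + P)) + D = (22018 + (7432 + 1665)) + 114*√26/13 = (22018 + 9097) + 114*√26/13 = 31115 + 114*√26/13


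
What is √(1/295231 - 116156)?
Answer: I*√10124312999145085/295231 ≈ 340.82*I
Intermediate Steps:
√(1/295231 - 116156) = √(-34292852035/295231) = I*√10124312999145085/295231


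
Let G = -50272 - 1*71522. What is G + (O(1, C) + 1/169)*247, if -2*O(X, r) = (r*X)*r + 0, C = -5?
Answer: -3246881/26 ≈ -1.2488e+5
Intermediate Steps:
O(X, r) = -X*r²/2 (O(X, r) = -((r*X)*r + 0)/2 = -((X*r)*r + 0)/2 = -(X*r² + 0)/2 = -X*r²/2)
G = -121794 (G = -50272 - 71522 = -121794)
G + (O(1, C) + 1/169)*247 = -121794 + (-½*1*(-5)² + 1/169)*247 = -121794 + (-½*1*25 + 1/169)*247 = -121794 + (-25/2 + 1/169)*247 = -121794 - 4223/338*247 = -121794 - 80237/26 = -3246881/26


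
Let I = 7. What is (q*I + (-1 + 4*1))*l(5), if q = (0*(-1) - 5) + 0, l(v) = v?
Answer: -160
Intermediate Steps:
q = -5 (q = (0 - 5) + 0 = -5 + 0 = -5)
(q*I + (-1 + 4*1))*l(5) = (-5*7 + (-1 + 4*1))*5 = (-35 + (-1 + 4))*5 = (-35 + 3)*5 = -32*5 = -160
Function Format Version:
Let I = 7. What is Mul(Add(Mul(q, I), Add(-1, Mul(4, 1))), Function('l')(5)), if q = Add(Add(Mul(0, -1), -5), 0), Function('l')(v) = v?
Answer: -160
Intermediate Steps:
q = -5 (q = Add(Add(0, -5), 0) = Add(-5, 0) = -5)
Mul(Add(Mul(q, I), Add(-1, Mul(4, 1))), Function('l')(5)) = Mul(Add(Mul(-5, 7), Add(-1, Mul(4, 1))), 5) = Mul(Add(-35, Add(-1, 4)), 5) = Mul(Add(-35, 3), 5) = Mul(-32, 5) = -160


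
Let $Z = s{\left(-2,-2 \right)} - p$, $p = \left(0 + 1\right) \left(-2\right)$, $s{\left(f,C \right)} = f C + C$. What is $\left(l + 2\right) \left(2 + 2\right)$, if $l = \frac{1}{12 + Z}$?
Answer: $\frac{33}{4} \approx 8.25$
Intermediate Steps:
$s{\left(f,C \right)} = C + C f$ ($s{\left(f,C \right)} = C f + C = C + C f$)
$p = -2$ ($p = 1 \left(-2\right) = -2$)
$Z = 4$ ($Z = - 2 \left(1 - 2\right) - -2 = \left(-2\right) \left(-1\right) + 2 = 2 + 2 = 4$)
$l = \frac{1}{16}$ ($l = \frac{1}{12 + 4} = \frac{1}{16} \approx 0.0625$)
$\left(l + 2\right) \left(2 + 2\right) = \left(\frac{1}{16} + 2\right) \left(2 + 2\right) = \frac{33}{16} \cdot 4 = \frac{33}{4}$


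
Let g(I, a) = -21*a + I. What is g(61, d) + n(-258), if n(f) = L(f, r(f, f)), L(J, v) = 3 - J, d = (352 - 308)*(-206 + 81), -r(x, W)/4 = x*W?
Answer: 115822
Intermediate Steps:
r(x, W) = -4*W*x (r(x, W) = -4*x*W = -4*W*x)
d = -5500 (d = 44*(-125) = -5500)
g(I, a) = I - 21*a
n(f) = 3 - f
g(61, d) + n(-258) = (61 - 21*(-5500)) + (3 - 1*(-258)) = (61 + 115500) + (3 + 258) = 115561 + 261 = 115822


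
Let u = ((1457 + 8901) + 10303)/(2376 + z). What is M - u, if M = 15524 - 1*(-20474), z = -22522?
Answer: 725236369/20146 ≈ 35999.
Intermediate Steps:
M = 35998 (M = 15524 + 20474 = 35998)
u = -20661/20146 (u = ((1457 + 8901) + 10303)/(2376 - 22522) = (10358 + 10303)/(-20146) = 20661*(-1/20146) = -20661/20146 ≈ -1.0256)
M - u = 35998 - 1*(-20661/20146) = 35998 + 20661/20146 = 725236369/20146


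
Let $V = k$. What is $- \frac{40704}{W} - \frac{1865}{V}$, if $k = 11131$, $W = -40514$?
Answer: $\frac{188758807}{225480667} \approx 0.83714$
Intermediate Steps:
$V = 11131$
$- \frac{40704}{W} - \frac{1865}{V} = - \frac{40704}{-40514} - \frac{1865}{11131} = \left(-40704\right) \left(- \frac{1}{40514}\right) - \frac{1865}{11131} = \frac{20352}{20257} - \frac{1865}{11131} = \frac{188758807}{225480667}$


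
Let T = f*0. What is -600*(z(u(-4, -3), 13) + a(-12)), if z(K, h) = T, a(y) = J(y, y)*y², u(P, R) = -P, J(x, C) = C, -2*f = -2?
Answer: 1036800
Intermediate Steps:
f = 1 (f = -½*(-2) = 1)
T = 0 (T = 1*0 = 0)
a(y) = y³ (a(y) = y*y² = y³)
z(K, h) = 0
-600*(z(u(-4, -3), 13) + a(-12)) = -600*(0 + (-12)³) = -600*(0 - 1728) = -600*(-1728) = 1036800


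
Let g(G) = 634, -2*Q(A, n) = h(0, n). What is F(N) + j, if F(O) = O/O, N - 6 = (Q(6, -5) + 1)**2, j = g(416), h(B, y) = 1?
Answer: 635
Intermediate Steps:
Q(A, n) = -1/2 (Q(A, n) = -1/2*1 = -1/2)
j = 634
N = 25/4 (N = 6 + (-1/2 + 1)**2 = 6 + (1/2)**2 = 6 + 1/4 = 25/4 ≈ 6.2500)
F(O) = 1
F(N) + j = 1 + 634 = 635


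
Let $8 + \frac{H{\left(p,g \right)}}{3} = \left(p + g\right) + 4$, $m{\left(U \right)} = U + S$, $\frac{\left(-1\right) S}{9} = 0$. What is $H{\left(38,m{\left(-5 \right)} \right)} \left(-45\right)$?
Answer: $-3915$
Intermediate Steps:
$S = 0$ ($S = \left(-9\right) 0 = 0$)
$m{\left(U \right)} = U$ ($m{\left(U \right)} = U + 0 = U$)
$H{\left(p,g \right)} = -12 + 3 g + 3 p$ ($H{\left(p,g \right)} = -24 + 3 \left(\left(p + g\right) + 4\right) = -24 + 3 \left(\left(g + p\right) + 4\right) = -24 + 3 \left(4 + g + p\right) = -24 + \left(12 + 3 g + 3 p\right) = -12 + 3 g + 3 p$)
$H{\left(38,m{\left(-5 \right)} \right)} \left(-45\right) = \left(-12 + 3 \left(-5\right) + 3 \cdot 38\right) \left(-45\right) = \left(-12 - 15 + 114\right) \left(-45\right) = 87 \left(-45\right) = -3915$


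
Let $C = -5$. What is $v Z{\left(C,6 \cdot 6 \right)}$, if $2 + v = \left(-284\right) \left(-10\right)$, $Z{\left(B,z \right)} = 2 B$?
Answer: $-28380$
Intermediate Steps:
$v = 2838$ ($v = -2 - -2840 = -2 + 2840 = 2838$)
$v Z{\left(C,6 \cdot 6 \right)} = 2838 \cdot 2 \left(-5\right) = 2838 \left(-10\right) = -28380$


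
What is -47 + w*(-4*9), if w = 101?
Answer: -3683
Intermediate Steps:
-47 + w*(-4*9) = -47 + 101*(-4*9) = -47 + 101*(-36) = -47 - 3636 = -3683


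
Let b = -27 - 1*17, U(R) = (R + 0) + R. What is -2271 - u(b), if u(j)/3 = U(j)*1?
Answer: -2007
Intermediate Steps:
U(R) = 2*R (U(R) = R + R = 2*R)
b = -44 (b = -27 - 17 = -44)
u(j) = 6*j (u(j) = 3*((2*j)*1) = 3*(2*j) = 6*j)
-2271 - u(b) = -2271 - 6*(-44) = -2271 - 1*(-264) = -2271 + 264 = -2007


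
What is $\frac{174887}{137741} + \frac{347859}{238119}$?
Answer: $\frac{29852788024}{10932916393} \approx 2.7305$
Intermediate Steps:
$\frac{174887}{137741} + \frac{347859}{238119} = 174887 \cdot \frac{1}{137741} + 347859 \cdot \frac{1}{238119} = \frac{174887}{137741} + \frac{115953}{79373} = \frac{29852788024}{10932916393}$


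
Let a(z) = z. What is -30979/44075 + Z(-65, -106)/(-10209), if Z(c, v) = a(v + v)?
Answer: -7485871/10974675 ≈ -0.68210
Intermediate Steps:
Z(c, v) = 2*v (Z(c, v) = v + v = 2*v)
-30979/44075 + Z(-65, -106)/(-10209) = -30979/44075 + (2*(-106))/(-10209) = -30979*1/44075 - 212*(-1/10209) = -30979/44075 + 212/10209 = -7485871/10974675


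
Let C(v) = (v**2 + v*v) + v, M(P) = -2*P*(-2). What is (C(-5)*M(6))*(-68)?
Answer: -73440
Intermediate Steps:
M(P) = 4*P
C(v) = v + 2*v**2 (C(v) = (v**2 + v**2) + v = 2*v**2 + v = v + 2*v**2)
(C(-5)*M(6))*(-68) = ((-5*(1 + 2*(-5)))*(4*6))*(-68) = (-5*(1 - 10)*24)*(-68) = (-5*(-9)*24)*(-68) = (45*24)*(-68) = 1080*(-68) = -73440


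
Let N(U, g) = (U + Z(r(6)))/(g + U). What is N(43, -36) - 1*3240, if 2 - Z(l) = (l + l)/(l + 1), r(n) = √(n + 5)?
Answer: -113186/35 + √11/35 ≈ -3233.8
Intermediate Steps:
r(n) = √(5 + n)
Z(l) = 2 - 2*l/(1 + l) (Z(l) = 2 - (l + l)/(l + 1) = 2 - 2*l/(1 + l))
N(U, g) = (U + 2/(1 + √11))/(U + g) (N(U, g) = (U + 2/(1 + √(5 + 6)))/(g + U) = (U + 2/(1 + √11))/(U + g))
N(43, -36) - 1*3240 = (2 + 43*(1 + √11))/((1 + √11)*(43 - 36)) - 1*3240 = (2 + (43 + 43*√11))/((1 + √11)*7) - 3240 = (⅐)*(45 + 43*√11)/(1 + √11) - 3240 = (45 + 43*√11)/(7*(1 + √11)) - 3240 = -3240 + (45 + 43*√11)/(7*(1 + √11))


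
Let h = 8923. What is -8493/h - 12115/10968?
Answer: -201253369/97867464 ≈ -2.0564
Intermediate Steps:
-8493/h - 12115/10968 = -8493/8923 - 12115/10968 = -201253369/97867464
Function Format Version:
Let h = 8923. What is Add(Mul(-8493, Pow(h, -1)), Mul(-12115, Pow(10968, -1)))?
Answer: Rational(-201253369, 97867464) ≈ -2.0564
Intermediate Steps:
Add(Mul(-8493, Pow(h, -1)), Mul(-12115, Pow(10968, -1))) = Add(Mul(-8493, Pow(8923, -1)), Mul(-12115, Pow(10968, -1))) = Add(Mul(-8493, Rational(1, 8923)), Mul(-12115, Rational(1, 10968))) = Add(Rational(-8493, 8923), Rational(-12115, 10968)) = Rational(-201253369, 97867464)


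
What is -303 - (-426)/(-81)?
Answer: -8323/27 ≈ -308.26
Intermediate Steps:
-303 - (-426)/(-81) = -303 - (-426)*(-1)/81 = -303 - 1*142/27 = -303 - 142/27 = -8323/27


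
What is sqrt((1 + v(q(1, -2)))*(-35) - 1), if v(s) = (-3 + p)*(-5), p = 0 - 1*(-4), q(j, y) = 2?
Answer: sqrt(139) ≈ 11.790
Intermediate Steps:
p = 4 (p = 0 + 4 = 4)
v(s) = -5 (v(s) = (-3 + 4)*(-5) = 1*(-5) = -5)
sqrt((1 + v(q(1, -2)))*(-35) - 1) = sqrt((1 - 5)*(-35) - 1) = sqrt(-4*(-35) - 1) = sqrt(140 - 1) = sqrt(139)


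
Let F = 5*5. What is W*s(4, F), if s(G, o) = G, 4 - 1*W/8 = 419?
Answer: -13280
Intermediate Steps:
W = -3320 (W = 32 - 8*419 = 32 - 3352 = -3320)
F = 25
W*s(4, F) = -3320*4 = -13280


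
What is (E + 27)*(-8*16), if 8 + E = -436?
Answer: 53376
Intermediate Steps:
E = -444 (E = -8 - 436 = -444)
(E + 27)*(-8*16) = (-444 + 27)*(-8*16) = -417*(-128) = 53376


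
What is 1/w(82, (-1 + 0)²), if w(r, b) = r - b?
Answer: 1/81 ≈ 0.012346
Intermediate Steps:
1/w(82, (-1 + 0)²) = 1/(82 - (-1 + 0)²) = 1/(82 - 1*(-1)²) = 1/(82 - 1*1) = 1/(82 - 1) = 1/81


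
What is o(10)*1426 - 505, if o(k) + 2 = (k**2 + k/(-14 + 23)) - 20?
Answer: 1010767/9 ≈ 1.1231e+5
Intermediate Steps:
o(k) = -22 + k**2 + k/9 (o(k) = -2 + ((k**2 + k/(-14 + 23)) - 20) = -2 + ((k**2 + k/9) - 20) = -2 + (-20 + k**2 + k/9) = -22 + k**2 + k/9)
o(10)*1426 - 505 = (-22 + 10**2 + (1/9)*10)*1426 - 505 = (-22 + 100 + 10/9)*1426 - 505 = (712/9)*1426 - 505 = 1015312/9 - 505 = 1010767/9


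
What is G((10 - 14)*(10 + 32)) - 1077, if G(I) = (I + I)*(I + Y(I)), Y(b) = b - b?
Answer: 55371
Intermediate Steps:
Y(b) = 0
G(I) = 2*I² (G(I) = (I + I)*(I + 0) = (2*I)*I = 2*I²)
G((10 - 14)*(10 + 32)) - 1077 = 2*((10 - 14)*(10 + 32))² - 1077 = 2*(-4*42)² - 1077 = 2*(-168)² - 1077 = 2*28224 - 1077 = 56448 - 1077 = 55371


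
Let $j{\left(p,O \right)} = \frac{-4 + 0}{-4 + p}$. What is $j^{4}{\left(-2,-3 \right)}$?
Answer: $\frac{16}{81} \approx 0.19753$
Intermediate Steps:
$j{\left(p,O \right)} = - \frac{4}{-4 + p}$
$j^{4}{\left(-2,-3 \right)} = \left(- \frac{4}{-4 - 2}\right)^{4} = \left(- \frac{4}{-6}\right)^{4} = \left(\left(-4\right) \left(- \frac{1}{6}\right)\right)^{4} = \left(\frac{2}{3}\right)^{4} = \frac{16}{81}$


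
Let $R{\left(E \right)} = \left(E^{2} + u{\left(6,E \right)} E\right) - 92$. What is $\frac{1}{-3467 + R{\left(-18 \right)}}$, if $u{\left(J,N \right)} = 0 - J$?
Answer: $- \frac{1}{3127} \approx -0.0003198$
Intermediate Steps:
$u{\left(J,N \right)} = - J$
$R{\left(E \right)} = -92 + E^{2} - 6 E$ ($R{\left(E \right)} = \left(E^{2} + \left(-1\right) 6 E\right) - 92 = \left(E^{2} - 6 E\right) - 92 = -92 + E^{2} - 6 E$)
$\frac{1}{-3467 + R{\left(-18 \right)}} = \frac{1}{-3467 - \left(-16 - 324\right)} = \frac{1}{-3467 + \left(-92 + 324 + 108\right)} = \frac{1}{-3467 + 340} = \frac{1}{-3127} = - \frac{1}{3127}$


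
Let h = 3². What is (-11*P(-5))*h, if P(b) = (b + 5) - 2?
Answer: 198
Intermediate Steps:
h = 9
P(b) = 3 + b (P(b) = (5 + b) - 2 = 3 + b)
(-11*P(-5))*h = -11*(3 - 5)*9 = -11*(-2)*9 = 22*9 = 198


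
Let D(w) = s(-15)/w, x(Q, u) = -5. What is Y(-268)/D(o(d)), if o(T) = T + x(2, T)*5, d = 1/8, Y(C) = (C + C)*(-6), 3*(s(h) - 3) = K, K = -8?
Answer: -239994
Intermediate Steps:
s(h) = 1/3 (s(h) = 3 + (1/3)*(-8) = 3 - 8/3 = 1/3)
Y(C) = -12*C (Y(C) = (2*C)*(-6) = -12*C)
d = 1/8 ≈ 0.12500
o(T) = -25 + T (o(T) = T - 5*5 = T - 25 = -25 + T)
D(w) = 1/(3*w)
Y(-268)/D(o(d)) = (-12*(-268))/((1/(3*(-25 + 1/8)))) = 3216/((1/(3*(-199/8)))) = 3216/(((1/3)*(-8/199))) = 3216/(-8/597) = 3216*(-597/8) = -239994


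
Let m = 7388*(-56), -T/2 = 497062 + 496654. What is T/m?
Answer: 248429/51716 ≈ 4.8037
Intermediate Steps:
T = -1987432 (T = -2*(497062 + 496654) = -2*993716 = -1987432)
m = -413728
T/m = -1987432/(-413728) = -1987432*(-1/413728) = 248429/51716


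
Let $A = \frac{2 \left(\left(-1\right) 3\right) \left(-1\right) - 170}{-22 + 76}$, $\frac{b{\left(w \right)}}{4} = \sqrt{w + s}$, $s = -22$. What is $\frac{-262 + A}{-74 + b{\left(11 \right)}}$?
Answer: $\frac{132386}{38151} + \frac{7156 i \sqrt{11}}{38151} \approx 3.4701 + 0.6221 i$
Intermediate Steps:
$b{\left(w \right)} = 4 \sqrt{-22 + w}$ ($b{\left(w \right)} = 4 \sqrt{w - 22} = 4 \sqrt{-22 + w}$)
$A = - \frac{82}{27}$ ($A = \frac{2 \left(-3\right) \left(-1\right) - 170}{54} = \left(\left(-6\right) \left(-1\right) - 170\right) \frac{1}{54} = \left(6 - 170\right) \frac{1}{54} = \left(-164\right) \frac{1}{54} = - \frac{82}{27} \approx -3.037$)
$\frac{-262 + A}{-74 + b{\left(11 \right)}} = \frac{-262 - \frac{82}{27}}{-74 + 4 \sqrt{-22 + 11}} = - \frac{7156}{27 \left(-74 + 4 \sqrt{-11}\right)} = - \frac{7156}{27 \left(-74 + 4 i \sqrt{11}\right)}$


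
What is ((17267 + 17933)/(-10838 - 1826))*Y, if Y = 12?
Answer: -52800/1583 ≈ -33.354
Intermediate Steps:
((17267 + 17933)/(-10838 - 1826))*Y = ((17267 + 17933)/(-10838 - 1826))*12 = (35200/(-12664))*12 = (35200*(-1/12664))*12 = -4400/1583*12 = -52800/1583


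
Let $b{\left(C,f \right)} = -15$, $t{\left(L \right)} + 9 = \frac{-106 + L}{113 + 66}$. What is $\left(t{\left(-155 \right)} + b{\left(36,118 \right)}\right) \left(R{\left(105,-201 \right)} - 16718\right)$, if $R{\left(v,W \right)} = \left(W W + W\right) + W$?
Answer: $- \frac{106091517}{179} \approx -5.9269 \cdot 10^{5}$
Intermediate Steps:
$t{\left(L \right)} = - \frac{1717}{179} + \frac{L}{179}$ ($t{\left(L \right)} = -9 + \frac{-106 + L}{113 + 66} = -9 + \frac{-106 + L}{179} = -9 + \left(-106 + L\right) \frac{1}{179} = -9 + \left(- \frac{106}{179} + \frac{L}{179}\right) = - \frac{1717}{179} + \frac{L}{179}$)
$R{\left(v,W \right)} = W^{2} + 2 W$ ($R{\left(v,W \right)} = \left(W^{2} + W\right) + W = \left(W + W^{2}\right) + W = W^{2} + 2 W$)
$\left(t{\left(-155 \right)} + b{\left(36,118 \right)}\right) \left(R{\left(105,-201 \right)} - 16718\right) = \left(\left(- \frac{1717}{179} + \frac{1}{179} \left(-155\right)\right) - 15\right) \left(- 201 \left(2 - 201\right) - 16718\right) = \left(\left(- \frac{1717}{179} - \frac{155}{179}\right) - 15\right) \left(\left(-201\right) \left(-199\right) - 16718\right) = \left(- \frac{1872}{179} - 15\right) \left(39999 - 16718\right) = \left(- \frac{4557}{179}\right) 23281 = - \frac{106091517}{179}$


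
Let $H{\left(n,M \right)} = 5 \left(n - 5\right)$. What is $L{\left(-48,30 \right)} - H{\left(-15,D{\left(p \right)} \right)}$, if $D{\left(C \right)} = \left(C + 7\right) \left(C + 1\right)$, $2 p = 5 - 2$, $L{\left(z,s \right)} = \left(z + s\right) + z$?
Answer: $34$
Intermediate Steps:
$L{\left(z,s \right)} = s + 2 z$ ($L{\left(z,s \right)} = \left(s + z\right) + z = s + 2 z$)
$p = \frac{3}{2}$ ($p = \frac{5 - 2}{2} = \frac{1}{2} \cdot 3 = \frac{3}{2} \approx 1.5$)
$D{\left(C \right)} = \left(1 + C\right) \left(7 + C\right)$ ($D{\left(C \right)} = \left(7 + C\right) \left(1 + C\right) = \left(1 + C\right) \left(7 + C\right)$)
$H{\left(n,M \right)} = -25 + 5 n$ ($H{\left(n,M \right)} = 5 \left(-5 + n\right) = -25 + 5 n$)
$L{\left(-48,30 \right)} - H{\left(-15,D{\left(p \right)} \right)} = \left(30 + 2 \left(-48\right)\right) - \left(-25 + 5 \left(-15\right)\right) = \left(30 - 96\right) - \left(-25 - 75\right) = -66 - -100 = -66 + 100 = 34$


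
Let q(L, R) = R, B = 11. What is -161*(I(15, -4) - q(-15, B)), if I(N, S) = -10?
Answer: 3381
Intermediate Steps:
-161*(I(15, -4) - q(-15, B)) = -161*(-10 - 1*11) = -161*(-10 - 11) = -161*(-21) = 3381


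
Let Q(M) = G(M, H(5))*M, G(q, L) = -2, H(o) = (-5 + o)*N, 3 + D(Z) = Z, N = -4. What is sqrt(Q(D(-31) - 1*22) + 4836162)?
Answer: sqrt(4836274) ≈ 2199.2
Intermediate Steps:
D(Z) = -3 + Z
H(o) = 20 - 4*o (H(o) = (-5 + o)*(-4) = 20 - 4*o)
Q(M) = -2*M
sqrt(Q(D(-31) - 1*22) + 4836162) = sqrt(-2*((-3 - 31) - 1*22) + 4836162) = sqrt(-2*(-34 - 22) + 4836162) = sqrt(-2*(-56) + 4836162) = sqrt(112 + 4836162) = sqrt(4836274)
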